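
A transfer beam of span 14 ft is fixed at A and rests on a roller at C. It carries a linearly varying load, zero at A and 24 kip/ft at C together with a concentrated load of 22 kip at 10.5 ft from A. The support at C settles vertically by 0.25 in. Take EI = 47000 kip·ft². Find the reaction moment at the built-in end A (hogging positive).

Choose R_C as the redundant. The primary structure is the cantilever fixed at A.
Primary-structure tip deflection at C by superposition:
  triangular load, peak 24 at the free end: 11w₀L⁴/(120EI) = 84515/EI
  point load 22 at a = 10.5: Pa²(3L − a)/(6EI) = 12734/EI
  δ_0 = 97249/EI
Flexibility coefficient — unit upward force at C: δ_{CC} = L³/(3EI) = 914.7/EI.
With EI = 47000 kip·ft²: δ_0 = 2.0691 ft and δ_{CC} = 0.019461 ft/kip.
Compatibility — the beam at C must follow the support down by 0.02083 ft: δ_0 − R_C·δ_{CC} = 0.02083, so R_C = (2.0691 − 0.02083)/0.019461 = 105.3 kip.
Moment equilibrium about A: M_A = Σ(load moments about A) − R_C·L = 1799 − 105.3×14 = 325.5 kip·ft.

M_A = 325.5 kip·ft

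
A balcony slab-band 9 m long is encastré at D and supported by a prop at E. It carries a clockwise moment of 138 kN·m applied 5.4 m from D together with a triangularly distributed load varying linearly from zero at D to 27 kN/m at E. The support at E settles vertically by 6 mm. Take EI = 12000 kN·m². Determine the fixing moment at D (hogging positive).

Choose R_E as the redundant. The primary structure is the cantilever fixed at D.
Free-end deflection of the primary structure under the applied loading (downward +):
  clockwise couple 138 at a = 5.4: M₀a(2L − a)/(2EI) = 4695/EI
  triangular load, peak 27 at the free end: 11w₀L⁴/(120EI) = 16238/EI
  δ_0 = 20933/EI
Flexibility coefficient — unit upward force at E: δ_{EE} = L³/(3EI) = 243/EI.
With EI = 12000 kN·m²: δ_0 = 1.7444 m and δ_{EE} = 0.02025 m/kN.
Compatibility — the beam at E must follow the support down by 0.006 m: δ_0 − R_E·δ_{EE} = 0.006, so R_E = (1.7444 − 0.006)/0.02025 = 85.85 kN.
Moment equilibrium about D: M_D = Σ(load moments about D) − R_E·L = 867 − 85.85×9 = 94.36 kN·m.

M_D = 94.36 kN·m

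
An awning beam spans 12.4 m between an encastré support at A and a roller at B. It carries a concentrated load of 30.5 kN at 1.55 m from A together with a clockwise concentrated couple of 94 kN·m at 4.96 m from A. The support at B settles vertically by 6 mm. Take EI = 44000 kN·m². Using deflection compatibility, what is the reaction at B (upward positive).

R_B = 7.547 kN

Choose R_B as the redundant. The primary structure is the cantilever fixed at A.
Downward deflection at the released point B due to the loads:
  point load 30.5 at a = 1.55: Pa²(3L − a)/(6EI) = 435.4/EI
  clockwise couple 94 at a = 4.96: M₀a(2L − a)/(2EI) = 4625/EI
  δ_0 = 5060/EI
Tip deflection under a unit load at B: L³/(3EI) = 635.5/EI.
With EI = 44000 kN·m²: δ_0 = 0.11501 m and δ_{BB} = 0.014444 m/kN.
Compatibility — the beam at B must follow the support down by 0.006 m: δ_0 − R_B·δ_{BB} = 0.006, so R_B = (0.11501 − 0.006)/0.014444 = 7.547 kN.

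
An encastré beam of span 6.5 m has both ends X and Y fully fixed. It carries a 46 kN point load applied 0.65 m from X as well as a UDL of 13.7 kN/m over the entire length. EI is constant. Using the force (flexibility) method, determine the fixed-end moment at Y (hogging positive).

Take the two fixed-end moments M_X, M_Y as redundants; the released structure is the simple span XY.
End rotations of the released simple span under the applied load (×1/EI):
  at X: point load 46 at a = 0.65: Pab(L + b)/(6LEI) = 55.39/EI
  at Y: point load 46 at a = 0.65: Pab(L + a)/(6LEI) = 32.07/EI
  at X: UDL 13.7: wL³/(24EI) = 156.8/EI
  at Y: UDL 13.7: wL³/(24EI) = 156.8/EI
  θ_X0 = 212.2/EI,  θ_Y0 = 188.8/EI
Flexibility coefficients: a unit moment at one end gives L/(3EI) there and L/(6EI) at the far end, so f₁₁ = f₂₂ = 2.167/EI and f₁₂ = f₂₁ = 1.083/EI.
Compatibility — zero rotation at each built-in end:
  2.167 M_X + 1.083 M_Y = 212.2
  1.083 M_X + 2.167 M_Y = 188.8
Solving the pair gives M_X = 72.45 kN·m and M_Y = 50.93 kN·m (hogging).

M_Y = 50.93 kN·m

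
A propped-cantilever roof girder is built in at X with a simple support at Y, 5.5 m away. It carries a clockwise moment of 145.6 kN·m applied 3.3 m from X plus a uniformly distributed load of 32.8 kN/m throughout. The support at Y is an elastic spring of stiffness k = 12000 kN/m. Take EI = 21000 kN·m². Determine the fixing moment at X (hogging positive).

Remove the prop at Y; the released (primary) structure is a cantilever built in at X.
Primary-structure tip deflection at Y by superposition:
  clockwise couple 145.6 at a = 3.3: M₀a(2L − a)/(2EI) = 1850/EI
  UDL 32.8: wL⁴/(8EI) = 3752/EI
  δ_0 = 5602/EI
Flexibility coefficient — unit upward force at Y: δ_{YY} = L³/(3EI) = 55.46/EI.
With EI = 21000 kN·m²: δ_0 = 0.26674 m and δ_{YY} = 0.002641 m/kN.
Compatibility — the spring shortens by R_Y/k under the reaction it provides: δ_0 − R_Y·δ_{YY} = R_Y/k. With 1/k = 0.000083 m/kN, R_Y = δ_0 / (δ_{YY} + 1/k) = 0.26674 / (0.002641 + 0.000083) = 97.92 kN.
Moment equilibrium about X: M_X = Σ(load moments about X) − R_Y·L = 641.7 − 97.92×5.5 = 103.2 kN·m.

M_X = 103.2 kN·m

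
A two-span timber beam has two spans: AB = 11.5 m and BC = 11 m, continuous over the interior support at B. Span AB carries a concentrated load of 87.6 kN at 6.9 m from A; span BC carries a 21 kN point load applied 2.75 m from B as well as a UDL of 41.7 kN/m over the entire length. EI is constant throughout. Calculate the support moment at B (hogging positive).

M_B = 425.7 kN·m

Release continuity at B by inserting a hinge; the redundant is the internal moment M_B. The primary structure is two simply-supported spans AB and BC.
Discontinuity in slope at B on the released structure — sum the simple-span end rotations:
  span AB: point load 87.6 at a = 6.9: Pab(L + a)/(6LEI) = 741.4/EI
  span BC: point load 21 at a = 2.75: Pab(L + b)/(6LEI) = 139/EI
  span BC: UDL 41.7: wL³/(24EI) = 2313/EI
  relative rotation θ_0 = (741.4 + 2452)/EI = 3193/EI
A unit hogging moment at B produces rotation L₁/(3EI) + L₂/(3EI) = 7.5/EI.
Slope continuity at B: θ_0 = M_B·7.5/EI, so M_B = 3193/7.5 = 425.7 kN·m (hogging).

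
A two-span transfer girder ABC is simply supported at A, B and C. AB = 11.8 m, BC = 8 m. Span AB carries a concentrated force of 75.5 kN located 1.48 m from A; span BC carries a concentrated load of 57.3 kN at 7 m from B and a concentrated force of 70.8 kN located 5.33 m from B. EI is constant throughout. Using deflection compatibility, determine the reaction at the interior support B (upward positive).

Insert a hinge at B; M_B is the redundant, and each span becomes simply supported.
End slopes at the hinge B, treating each span as simply supported:
  span AB: point load 75.5 at a = 1.48: Pab(L + a)/(6LEI) = 216.3/EI
  span BC: point load 57.3 at a = 7: Pab(L + b)/(6LEI) = 75.21/EI
  span BC: point load 70.8 at a = 5.33: Pab(L + b)/(6LEI) = 224/EI
  relative rotation θ_0 = (216.3 + 299.2)/EI = 515.5/EI
A unit hogging moment at B produces rotation L₁/(3EI) + L₂/(3EI) = 6.6/EI.
Compatibility: M_B·(L₁+L₂)/(3EI) = θ_0, giving M_B = 78.1 kN·m (hogging).
Span AB, ΣM about A with M_B applied at B: R_B^{AB}·11.8 = 111.7 + 78.1, so R_B^{AB} = 16.09 kN and R_A = 75.5 − 16.09 = 59.41 kN.
Span BC, ΣM about C: R_B^{BC}·8 = 246.3 + 78.1, so R_B^{BC} = 40.55 kN and R_C = 128.1 − 40.55 = 87.55 kN.
R_B = 16.09 + 40.55 = 56.64 kN.

R_B = 56.64 kN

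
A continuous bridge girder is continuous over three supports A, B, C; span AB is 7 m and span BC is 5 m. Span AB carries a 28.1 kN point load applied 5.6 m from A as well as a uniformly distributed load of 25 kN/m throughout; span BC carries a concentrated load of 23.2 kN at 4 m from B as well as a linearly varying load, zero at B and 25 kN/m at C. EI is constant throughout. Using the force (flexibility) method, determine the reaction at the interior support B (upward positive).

Take M_B as the redundant. Released structure: two simple spans AB and BC with a hinge at B.
Rotations at B on the released spans (each span's end-slope, ×1/EI):
  span AB: point load 28.1 at a = 5.6: Pab(L + a)/(6LEI) = 66.09/EI
  span AB: UDL 25: wL³/(24EI) = 357.3/EI
  span BC: point load 23.2 at a = 4: Pab(L + b)/(6LEI) = 18.56/EI
  span BC: triangular load, peak 25: 7w₀L³/(360EI) = 60.76/EI
  relative rotation θ_0 = (423.4 + 79.32)/EI = 502.7/EI
A unit hogging moment at B produces rotation L₁/(3EI) + L₂/(3EI) = 4/EI.
Slope continuity at B: θ_0 = M_B·4/EI, so M_B = 502.7/4 = 125.7 kN·m (hogging).
Span AB, ΣM about A with M_B applied at B: R_B^{AB}·7 = 769.9 + 125.7, so R_B^{AB} = 127.9 kN and R_A = 203.1 − 127.9 = 75.17 kN.
Span BC, ΣM about C: R_B^{BC}·5 = 127.4 + 125.7, so R_B^{BC} = 50.61 kN and R_C = 85.7 − 50.61 = 35.09 kN.
R_B = 127.9 + 50.61 = 178.5 kN.

R_B = 178.5 kN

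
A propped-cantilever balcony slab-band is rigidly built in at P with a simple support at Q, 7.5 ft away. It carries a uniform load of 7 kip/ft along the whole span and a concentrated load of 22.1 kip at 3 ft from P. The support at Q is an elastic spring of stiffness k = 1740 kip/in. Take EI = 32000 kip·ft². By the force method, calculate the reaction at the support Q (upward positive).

R_Q = 24.02 kip

Take the reaction at Q as the redundant and release it; the primary structure is a cantilever fixed at P.
Downward deflection at the released point Q due to the loads:
  UDL 7: wL⁴/(8EI) = 2769/EI
  point load 22.1 at a = 3: Pa²(3L − a)/(6EI) = 646.4/EI
  δ_0 = 3415/EI
Flexibility coefficient — unit upward force at Q: δ_{QQ} = L³/(3EI) = 140.6/EI.
With EI = 32000 kip·ft²: δ_0 = 0.10672 ft and δ_{QQ} = 0.004395 ft/kip.
Compatibility — the spring shortens by R_Q/k under the reaction it provides: δ_0 − R_Q·δ_{QQ} = R_Q/k. With 1/k = 1/(1740×12) ft/kip = 0.000048 ft/kip, R_Q = δ_0 / (δ_{QQ} + 1/k) = 0.10672 / (0.004395 + 0.000048) = 24.02 kip.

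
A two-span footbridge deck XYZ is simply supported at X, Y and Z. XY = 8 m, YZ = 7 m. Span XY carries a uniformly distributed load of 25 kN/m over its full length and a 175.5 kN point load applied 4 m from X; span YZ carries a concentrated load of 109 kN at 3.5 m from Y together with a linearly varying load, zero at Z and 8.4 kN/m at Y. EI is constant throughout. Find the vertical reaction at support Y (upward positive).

Take M_Y as the redundant. Released structure: two simple spans XY and YZ with a hinge at Y.
End slopes at the hinge Y, treating each span as simply supported:
  span XY: UDL 25: wL³/(24EI) = 533.3/EI
  span XY: point load 175.5 at a = 4: Pab(L + a)/(6LEI) = 702/EI
  span YZ: point load 109 at a = 3.5: Pab(L + b)/(6LEI) = 333.8/EI
  span YZ: triangular load, peak 8.4: w₀L³/(45EI) = 64.03/EI
  relative rotation θ_0 = (1235 + 397.8)/EI = 1633/EI
A unit hogging moment at Y produces rotation L₁/(3EI) + L₂/(3EI) = 5/EI.
Compatibility: M_Y·(L₁+L₂)/(3EI) = θ_0, giving M_Y = 326.6 kN·m (hogging).
Span XY, ΣM about X with M_Y applied at Y: R_Y^{XY}·8 = 1502 + 326.6, so R_Y^{XY} = 228.6 kN and R_X = 375.5 − 228.6 = 146.9 kN.
Span YZ, ΣM about Z: R_Y^{YZ}·7 = 518.7 + 326.6, so R_Y^{YZ} = 120.8 kN and R_Z = 138.4 − 120.8 = 17.64 kN.
R_Y = 228.6 + 120.8 = 349.3 kN.

R_Y = 349.3 kN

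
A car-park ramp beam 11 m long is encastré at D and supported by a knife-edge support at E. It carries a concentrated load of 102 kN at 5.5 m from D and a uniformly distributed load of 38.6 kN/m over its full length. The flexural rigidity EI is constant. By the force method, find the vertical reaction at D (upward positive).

R_D = 335.5 kN

Release the roller at E. Primary structure: cantilever fixed at D.
Primary-structure tip deflection at E by superposition:
  point load 102 at a = 5.5: Pa²(3L − a)/(6EI) = 14142/EI
  UDL 38.6: wL⁴/(8EI) = 70643/EI
  δ_0 = 84785/EI
Flexibility coefficient — unit upward force at E: δ_{EE} = L³/(3EI) = 443.7/EI.
Compatibility at E: δ_0 − R_E·δ_{EE} = 0, so R_E = 84785/443.7 = 191.1 kN.
Vertical equilibrium: R_D = ΣP − R_E = 526.6 − 191.1 = 335.5 kN.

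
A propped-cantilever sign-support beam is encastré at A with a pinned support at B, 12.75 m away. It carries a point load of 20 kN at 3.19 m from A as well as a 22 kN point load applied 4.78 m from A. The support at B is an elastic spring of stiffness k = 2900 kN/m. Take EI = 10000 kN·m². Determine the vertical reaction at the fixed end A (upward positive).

R_A = 36.25 kN

Release the roller at B. Primary structure: cantilever fixed at A.
Primary-structure tip deflection at B by superposition:
  point load 20 at a = 3.19: Pa²(3L − a)/(6EI) = 1189/EI
  point load 22 at a = 4.78: Pa²(3L − a)/(6EI) = 2804/EI
  δ_0 = 3993/EI
Flexibility coefficient — unit upward force at B: δ_{BB} = L³/(3EI) = 690.9/EI.
With EI = 10000 kN·m²: δ_0 = 0.39933 m and δ_{BB} = 0.069089 m/kN.
Compatibility — the spring shortens by R_B/k under the reaction it provides: δ_0 − R_B·δ_{BB} = R_B/k. With 1/k = 0.000345 m/kN, R_B = δ_0 / (δ_{BB} + 1/k) = 0.39933 / (0.069089 + 0.000345) = 5.751 kN.
Vertical equilibrium: R_A = ΣP − R_B = 42 − 5.751 = 36.25 kN.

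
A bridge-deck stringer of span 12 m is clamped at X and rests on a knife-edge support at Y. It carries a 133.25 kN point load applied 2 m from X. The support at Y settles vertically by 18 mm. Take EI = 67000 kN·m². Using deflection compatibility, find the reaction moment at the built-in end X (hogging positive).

Choose R_Y as the redundant. The primary structure is the cantilever fixed at X.
Primary-structure tip deflection at Y by superposition:
  point load 133.25 at a = 2: Pa²(3L − a)/(6EI) = 3020/EI
Flexibility coefficient — unit upward force at Y: δ_{YY} = L³/(3EI) = 576/EI.
With EI = 67000 kN·m²: δ_0 = 0.04508 m and δ_{YY} = 0.008597 m/kN.
Compatibility — the beam at Y must follow the support down by 0.018 m: δ_0 − R_Y·δ_{YY} = 0.018, so R_Y = (0.04508 − 0.018)/0.008597 = 3.15 kN.
Moment equilibrium about X: M_X = Σ(load moments about X) − R_Y·L = 266.5 − 3.15×12 = 228.7 kN·m.

M_X = 228.7 kN·m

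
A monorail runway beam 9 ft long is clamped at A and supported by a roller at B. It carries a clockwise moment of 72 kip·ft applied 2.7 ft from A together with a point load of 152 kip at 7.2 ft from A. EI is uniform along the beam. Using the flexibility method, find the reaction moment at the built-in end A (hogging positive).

Choose R_B as the redundant. The primary structure is the cantilever fixed at A.
Deflection at B on the released cantilever, summing each load's contribution:
  clockwise couple 72 at a = 2.7: M₀a(2L − a)/(2EI) = 1487/EI
  point load 152 at a = 7.2: Pa²(3L − a)/(6EI) = 26003/EI
  δ_0 = 27490/EI
Tip deflection under a unit load at B: L³/(3EI) = 243/EI.
Compatibility at B: δ_0 − R_B·δ_{BB} = 0, so R_B = 27490/243 = 113.1 kip.
Moment equilibrium about A: M_A = Σ(load moments about A) − R_B·L = 1166 − 113.1×9 = 148.2 kip·ft.

M_A = 148.2 kip·ft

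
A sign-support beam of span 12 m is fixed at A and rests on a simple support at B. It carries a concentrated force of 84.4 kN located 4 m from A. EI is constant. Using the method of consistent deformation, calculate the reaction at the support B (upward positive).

R_B = 12.5 kN

Release the roller at B. Primary structure: cantilever fixed at A.
Primary-structure tip deflection at B by superposition:
  point load 84.4 at a = 4: Pa²(3L − a)/(6EI) = 7202/EI
Flexibility coefficient — unit upward force at B: δ_{BB} = L³/(3EI) = 576/EI.
Compatibility at B: δ_0 − R_B·δ_{BB} = 0, so R_B = 7202/576 = 12.5 kN.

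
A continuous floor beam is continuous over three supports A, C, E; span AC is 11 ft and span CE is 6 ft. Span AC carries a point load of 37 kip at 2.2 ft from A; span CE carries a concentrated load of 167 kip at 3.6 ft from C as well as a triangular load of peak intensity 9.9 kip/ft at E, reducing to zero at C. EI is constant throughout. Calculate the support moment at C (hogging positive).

Insert a hinge at C; M_C is the redundant, and each span becomes simply supported.
Rotations at C on the released spans (each span's end-slope, ×1/EI):
  span AC: point load 37 at a = 2.2: Pab(L + a)/(6LEI) = 143.3/EI
  span CE: point load 167 at a = 3.6: Pab(L + b)/(6LEI) = 336.7/EI
  span CE: triangular load, peak 9.9: 7w₀L³/(360EI) = 41.58/EI
  relative rotation θ_0 = (143.3 + 378.3)/EI = 521.5/EI
A unit hogging moment at C produces rotation L₁/(3EI) + L₂/(3EI) = 5.667/EI.
Slope continuity at C: θ_0 = M_C·5.667/EI, so M_C = 521.5/5.667 = 92.03 kip·ft (hogging).

M_C = 92.03 kip·ft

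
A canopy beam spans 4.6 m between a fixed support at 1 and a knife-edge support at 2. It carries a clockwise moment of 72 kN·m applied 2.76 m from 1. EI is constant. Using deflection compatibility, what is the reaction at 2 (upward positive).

Take the reaction at 2 as the redundant and release it; the primary structure is a cantilever fixed at 1.
Free-end deflection of the primary structure under the applied loading (downward +):
  clockwise couple 72 at a = 2.76: M₀a(2L − a)/(2EI) = 639.9/EI
Flexibility coefficient — unit upward force at 2: δ_{22} = L³/(3EI) = 32.45/EI.
The prop prevents deflection at 2: R_2 = δ_0/δ_{22} = 639.9/32.45 = 19.72 kN.

R_2 = 19.72 kN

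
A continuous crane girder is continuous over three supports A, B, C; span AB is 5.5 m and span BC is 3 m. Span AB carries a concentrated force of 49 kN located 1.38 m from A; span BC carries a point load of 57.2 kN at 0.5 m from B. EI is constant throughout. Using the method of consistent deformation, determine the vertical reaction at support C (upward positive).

R_C = 0.1298 kN

Insert a hinge at B; M_B is the redundant, and each span becomes simply supported.
End slopes at the hinge B, treating each span as simply supported:
  span AB: point load 49 at a = 1.38: Pab(L + a)/(6LEI) = 58.08/EI
  span BC: point load 57.2 at a = 0.5: Pab(L + b)/(6LEI) = 21.85/EI
  relative rotation θ_0 = (58.08 + 21.85)/EI = 79.93/EI
A unit hogging moment at B produces rotation L₁/(3EI) + L₂/(3EI) = 2.833/EI.
Compatibility: M_B·(L₁+L₂)/(3EI) = θ_0, giving M_B = 28.21 kN·m (hogging).
Span BC, ΣM about C: R_B^{BC}·3 = 143 + 28.21, so R_B^{BC} = 57.07 kN and R_C = 57.2 − 57.07 = 0.1298 kN.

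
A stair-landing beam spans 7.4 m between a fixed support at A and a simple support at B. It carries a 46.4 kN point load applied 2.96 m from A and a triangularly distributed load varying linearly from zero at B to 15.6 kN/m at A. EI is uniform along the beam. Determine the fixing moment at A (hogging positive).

M_A = 122.9 kN·m

Release the roller at B. Primary structure: cantilever fixed at A.
Free-end deflection of the primary structure under the applied loading (downward +):
  point load 46.4 at a = 2.96: Pa²(3L − a)/(6EI) = 1304/EI
  triangular load, peak 15.6 at the fixed end: w₀L⁴/(30EI) = 1559/EI
  δ_0 = 2863/EI
Flexibility coefficient — unit upward force at B: δ_{BB} = L³/(3EI) = 135.1/EI.
Compatibility at B: δ_0 − R_B·δ_{BB} = 0, so R_B = 2863/135.1 = 21.2 kN.
Moment equilibrium about A: M_A = Σ(load moments about A) − R_B·L = 279.7 − 21.2×7.4 = 122.9 kN·m.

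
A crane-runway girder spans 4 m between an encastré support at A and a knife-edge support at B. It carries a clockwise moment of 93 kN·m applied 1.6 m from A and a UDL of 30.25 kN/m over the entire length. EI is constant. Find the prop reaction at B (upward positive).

Release the roller at B. Primary structure: cantilever fixed at A.
Downward deflection at the released point B due to the loads:
  clockwise couple 93 at a = 1.6: M₀a(2L − a)/(2EI) = 476.2/EI
  UDL 30.25: wL⁴/(8EI) = 968/EI
  δ_0 = 1444/EI
Flexibility coefficient — unit upward force at B: δ_{BB} = L³/(3EI) = 21.33/EI.
The prop prevents deflection at B: R_B = δ_0/δ_{BB} = 1444/21.33 = 67.69 kN.

R_B = 67.69 kN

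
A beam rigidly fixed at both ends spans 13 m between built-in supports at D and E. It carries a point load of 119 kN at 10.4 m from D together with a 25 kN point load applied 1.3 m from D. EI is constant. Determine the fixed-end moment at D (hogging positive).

M_D = 75.83 kN·m

Take the two fixed-end moments M_D, M_E as redundants; the released structure is the simple span DE.
On the primary (simply-supported) span, the end slopes from the loading are:
  at D: point load 119 at a = 10.4: Pab(L + b)/(6LEI) = 643.6/EI
  at E: point load 119 at a = 10.4: Pab(L + a)/(6LEI) = 965.3/EI
  at D: point load 25 at a = 1.3: Pab(L + b)/(6LEI) = 120.4/EI
  at E: point load 25 at a = 1.3: Pab(L + a)/(6LEI) = 69.71/EI
  θ_D0 = 764/EI,  θ_E0 = 1035/EI
Flexibility coefficients: a unit moment at one end gives L/(3EI) there and L/(6EI) at the far end, so f₁₁ = f₂₂ = 4.333/EI and f₁₂ = f₂₁ = 2.167/EI.
Compatibility — zero rotation at each built-in end:
  4.333 M_D + 2.167 M_E = 764
  2.167 M_D + 4.333 M_E = 1035
Solving the pair gives M_D = 75.83 kN·m and M_E = 200.9 kN·m (hogging).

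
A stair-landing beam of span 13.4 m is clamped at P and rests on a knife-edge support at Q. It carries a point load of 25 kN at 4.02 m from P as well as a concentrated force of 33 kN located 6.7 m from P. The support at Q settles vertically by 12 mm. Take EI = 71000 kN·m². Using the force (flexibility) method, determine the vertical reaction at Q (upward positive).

Release the roller at Q. Primary structure: cantilever fixed at P.
Downward deflection at the released point Q due to the loads:
  point load 25 at a = 4.02: Pa²(3L − a)/(6EI) = 2436/EI
  point load 33 at a = 6.7: Pa²(3L − a)/(6EI) = 8271/EI
  δ_0 = 10707/EI
Flexibility coefficient — unit upward force at Q: δ_{QQ} = L³/(3EI) = 802/EI.
With EI = 71000 kN·m²: δ_0 = 0.15081 m and δ_{QQ} = 0.011296 m/kN.
Compatibility — the beam at Q must follow the support down by 0.012 m: δ_0 − R_Q·δ_{QQ} = 0.012, so R_Q = (0.15081 − 0.012)/0.011296 = 12.29 kN.

R_Q = 12.29 kN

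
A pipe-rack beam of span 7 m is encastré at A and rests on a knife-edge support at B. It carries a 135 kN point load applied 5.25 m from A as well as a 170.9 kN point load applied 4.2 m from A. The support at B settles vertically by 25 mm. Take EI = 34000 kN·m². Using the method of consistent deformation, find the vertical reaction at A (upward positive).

R_A = 154.1 kN

Remove the prop at B; the released (primary) structure is a cantilever built in at A.
Primary-structure tip deflection at B by superposition:
  point load 135 at a = 5.25: Pa²(3L − a)/(6EI) = 9767/EI
  point load 170.9 at a = 4.2: Pa²(3L − a)/(6EI) = 8441/EI
  δ_0 = 18209/EI
Flexibility coefficient — unit upward force at B: δ_{BB} = L³/(3EI) = 114.3/EI.
With EI = 34000 kN·m²: δ_0 = 0.53555 m and δ_{BB} = 0.003363 m/kN.
Compatibility — the beam at B must follow the support down by 0.025 m: δ_0 − R_B·δ_{BB} = 0.025, so R_B = (0.53555 − 0.025)/0.003363 = 151.8 kN.
Vertical equilibrium: R_A = ΣP − R_B = 305.9 − 151.8 = 154.1 kN.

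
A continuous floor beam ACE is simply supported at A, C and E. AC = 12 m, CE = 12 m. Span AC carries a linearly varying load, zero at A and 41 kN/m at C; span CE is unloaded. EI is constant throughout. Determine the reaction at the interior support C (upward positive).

R_C = 196.8 kN

Take M_C as the redundant. Released structure: two simple spans AC and CE with a hinge at C.
End slopes at the hinge C, treating each span as simply supported:
  span AC: triangular load, peak 41: w₀L³/(45EI) = 1574/EI
  relative rotation θ_0 = (1574 + 0)/EI = 1574/EI
A unit hogging moment at C produces rotation L₁/(3EI) + L₂/(3EI) = 8/EI.
Compatibility: M_C·(L₁+L₂)/(3EI) = θ_0, giving M_C = 196.8 kN·m (hogging).
Span AC, ΣM about A with M_C applied at C: R_C^{AC}·12 = 1968 + 196.8, so R_C^{AC} = 180.4 kN and R_A = 246 − 180.4 = 65.6 kN.
Span CE, ΣM about E: R_C^{CE}·12 = 0 + 196.8, so R_C^{CE} = 16.4 kN and R_E = 0 − 16.4 = -16.4 kN.
R_C = 180.4 + 16.4 = 196.8 kN.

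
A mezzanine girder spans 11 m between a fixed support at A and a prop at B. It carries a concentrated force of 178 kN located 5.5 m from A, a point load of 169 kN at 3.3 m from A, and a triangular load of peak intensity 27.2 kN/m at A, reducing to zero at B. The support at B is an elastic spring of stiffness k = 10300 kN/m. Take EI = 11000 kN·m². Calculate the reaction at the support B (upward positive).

Take the reaction at B as the redundant and release it; the primary structure is a cantilever fixed at A.
Downward deflection at the released point B due to the loads:
  point load 178 at a = 5.5: Pa²(3L − a)/(6EI) = 24679/EI
  point load 169 at a = 3.3: Pa²(3L − a)/(6EI) = 9110/EI
  triangular load, peak 27.2 at the fixed end: w₀L⁴/(30EI) = 13275/EI
  δ_0 = 47063/EI
Tip deflection under a unit load at B: L³/(3EI) = 443.7/EI.
With EI = 11000 kN·m²: δ_0 = 4.2785 m and δ_{BB} = 0.040333 m/kN.
Compatibility — the spring shortens by R_B/k under the reaction it provides: δ_0 − R_B·δ_{BB} = R_B/k. With 1/k = 0.000097 m/kN, R_B = δ_0 / (δ_{BB} + 1/k) = 4.2785 / (0.040333 + 0.000097) = 105.8 kN.

R_B = 105.8 kN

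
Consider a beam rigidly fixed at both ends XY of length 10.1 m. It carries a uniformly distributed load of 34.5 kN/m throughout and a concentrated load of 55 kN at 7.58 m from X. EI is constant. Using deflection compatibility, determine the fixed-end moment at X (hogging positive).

Take the two fixed-end moments M_X, M_Y as redundants; the released structure is the simple span XY.
Simple-span end rotations at X and Y under the given loads:
  at X: UDL 34.5: wL³/(24EI) = 1481/EI
  at Y: UDL 34.5: wL³/(24EI) = 1481/EI
  at X: point load 55 at a = 7.58: Pab(L + b)/(6LEI) = 218.8/EI
  at Y: point load 55 at a = 7.58: Pab(L + a)/(6LEI) = 306.5/EI
  θ_X0 = 1700/EI,  θ_Y0 = 1788/EI
Flexibility coefficients: a unit moment at one end gives L/(3EI) there and L/(6EI) at the far end, so f₁₁ = f₂₂ = 3.367/EI and f₁₂ = f₂₁ = 1.683/EI.
Compatibility — zero rotation at each built-in end:
  3.367 M_X + 1.683 M_Y = 1700
  1.683 M_X + 3.367 M_Y = 1788
Solving the pair gives M_X = 319.2 kN·m and M_Y = 371.3 kN·m (hogging).

M_X = 319.2 kN·m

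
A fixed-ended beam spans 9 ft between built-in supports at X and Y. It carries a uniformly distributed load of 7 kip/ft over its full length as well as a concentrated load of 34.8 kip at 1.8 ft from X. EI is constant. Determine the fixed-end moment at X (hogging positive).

M_X = 87.34 kip·ft

Take the two fixed-end moments M_X, M_Y as redundants; the released structure is the simple span XY.
End rotations of the released simple span under the applied load (×1/EI):
  at X: UDL 7: wL³/(24EI) = 212.6/EI
  at Y: UDL 7: wL³/(24EI) = 212.6/EI
  at X: point load 34.8 at a = 1.8: Pab(L + b)/(6LEI) = 135.3/EI
  at Y: point load 34.8 at a = 1.8: Pab(L + a)/(6LEI) = 90.2/EI
  θ_X0 = 347.9/EI,  θ_Y0 = 302.8/EI
Flexibility coefficients: a unit moment at one end gives L/(3EI) there and L/(6EI) at the far end, so f₁₁ = f₂₂ = 3/EI and f₁₂ = f₂₁ = 1.5/EI.
Compatibility — zero rotation at each built-in end:
  3 M_X + 1.5 M_Y = 347.9
  1.5 M_X + 3 M_Y = 302.8
Solving the pair gives M_X = 87.34 kip·ft and M_Y = 57.27 kip·ft (hogging).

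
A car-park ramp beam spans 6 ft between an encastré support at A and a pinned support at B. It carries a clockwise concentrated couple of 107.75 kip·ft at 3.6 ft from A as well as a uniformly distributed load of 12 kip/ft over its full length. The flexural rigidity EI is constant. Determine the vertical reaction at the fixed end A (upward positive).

Choose R_B as the redundant. The primary structure is the cantilever fixed at A.
Downward deflection at the released point B due to the loads:
  clockwise couple 107.75 at a = 3.6: M₀a(2L − a)/(2EI) = 1629/EI
  UDL 12: wL⁴/(8EI) = 1944/EI
  δ_0 = 3573/EI
Flexibility coefficient — unit upward force at B: δ_{BB} = L³/(3EI) = 72/EI.
The prop prevents deflection at B: R_B = δ_0/δ_{BB} = 3573/72 = 49.63 kip.
Vertical equilibrium: R_A = ΣP − R_B = 72 − 49.63 = 22.37 kip.

R_A = 22.37 kip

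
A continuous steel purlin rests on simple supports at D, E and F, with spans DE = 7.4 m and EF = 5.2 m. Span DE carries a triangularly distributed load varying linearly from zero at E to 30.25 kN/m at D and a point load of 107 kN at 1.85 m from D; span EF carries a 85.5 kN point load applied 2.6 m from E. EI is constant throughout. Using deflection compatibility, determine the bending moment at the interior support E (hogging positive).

M_E = 145.6 kN·m

Take M_E as the redundant. Released structure: two simple spans DE and EF with a hinge at E.
Rotations at E on the released spans (each span's end-slope, ×1/EI):
  span DE: triangular load, peak 30.25: 7w₀L³/(360EI) = 238.4/EI
  span DE: point load 107 at a = 1.85: Pab(L + a)/(6LEI) = 228.9/EI
  span EF: point load 85.5 at a = 2.6: Pab(L + b)/(6LEI) = 144.5/EI
  relative rotation θ_0 = (467.2 + 144.5)/EI = 611.7/EI
A unit hogging moment at E produces rotation L₁/(3EI) + L₂/(3EI) = 4.2/EI.
Slope continuity at E: θ_0 = M_E·4.2/EI, so M_E = 611.7/4.2 = 145.6 kN·m (hogging).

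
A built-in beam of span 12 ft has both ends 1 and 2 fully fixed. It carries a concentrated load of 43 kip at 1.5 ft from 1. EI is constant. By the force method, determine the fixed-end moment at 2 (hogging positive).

M_2 = 7.055 kip·ft

Release both end moments; the primary structure is a simply-supported span 12 with redundants M_1 and M_2.
Simple-span end rotations at 1 and 2 under the given loads:
  at 1: point load 43 at a = 1.5: Pab(L + b)/(6LEI) = 211.6/EI
  at 2: point load 43 at a = 1.5: Pab(L + a)/(6LEI) = 127/EI
  θ_10 = 211.6/EI,  θ_20 = 127/EI
Flexibility coefficients: a unit moment at one end gives L/(3EI) there and L/(6EI) at the far end, so f₁₁ = f₂₂ = 4/EI and f₁₂ = f₂₁ = 2/EI.
Compatibility — zero rotation at each built-in end:
  4 M_1 + 2 M_2 = 211.6
  2 M_1 + 4 M_2 = 127
Solving the pair gives M_1 = 49.38 kip·ft and M_2 = 7.055 kip·ft (hogging).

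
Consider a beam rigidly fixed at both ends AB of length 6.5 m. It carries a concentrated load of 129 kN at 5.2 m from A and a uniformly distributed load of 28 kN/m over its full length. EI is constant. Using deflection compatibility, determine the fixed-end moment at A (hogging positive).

Take the two fixed-end moments M_A, M_B as redundants; the released structure is the simple span AB.
End rotations of the released simple span under the applied load (×1/EI):
  at A: point load 129 at a = 5.2: Pab(L + b)/(6LEI) = 174.4/EI
  at B: point load 129 at a = 5.2: Pab(L + a)/(6LEI) = 261.6/EI
  at A: UDL 28: wL³/(24EI) = 320.4/EI
  at B: UDL 28: wL³/(24EI) = 320.4/EI
  θ_A0 = 494.8/EI,  θ_B0 = 582/EI
Flexibility coefficients: a unit moment at one end gives L/(3EI) there and L/(6EI) at the far end, so f₁₁ = f₂₂ = 2.167/EI and f₁₂ = f₂₁ = 1.083/EI.
Compatibility — zero rotation at each built-in end:
  2.167 M_A + 1.083 M_B = 494.8
  1.083 M_A + 2.167 M_B = 582
Solving the pair gives M_A = 125.4 kN·m and M_B = 205.9 kN·m (hogging).

M_A = 125.4 kN·m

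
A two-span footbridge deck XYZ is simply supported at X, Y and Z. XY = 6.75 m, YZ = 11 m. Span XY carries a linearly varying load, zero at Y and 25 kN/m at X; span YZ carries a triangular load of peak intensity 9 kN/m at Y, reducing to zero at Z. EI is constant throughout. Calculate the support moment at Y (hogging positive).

M_Y = 70.26 kN·m

Release continuity at Y by inserting a hinge; the redundant is the internal moment M_Y. The primary structure is two simply-supported spans XY and YZ.
Rotations at Y on the released spans (each span's end-slope, ×1/EI):
  span XY: triangular load, peak 25: 7w₀L³/(360EI) = 149.5/EI
  span YZ: triangular load, peak 9: w₀L³/(45EI) = 266.2/EI
  relative rotation θ_0 = (149.5 + 266.2)/EI = 415.7/EI
A unit hogging moment at Y produces rotation L₁/(3EI) + L₂/(3EI) = 5.917/EI.
Slope continuity at Y: θ_0 = M_Y·5.917/EI, so M_Y = 415.7/5.917 = 70.26 kN·m (hogging).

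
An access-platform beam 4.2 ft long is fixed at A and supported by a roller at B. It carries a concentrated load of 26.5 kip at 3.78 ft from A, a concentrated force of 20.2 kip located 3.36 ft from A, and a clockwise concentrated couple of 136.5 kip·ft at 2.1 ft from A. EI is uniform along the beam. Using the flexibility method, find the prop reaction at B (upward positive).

Remove the prop at B; the released (primary) structure is a cantilever built in at A.
Free-end deflection of the primary structure under the applied loading (downward +):
  point load 26.5 at a = 3.78: Pa²(3L − a)/(6EI) = 556.6/EI
  point load 20.2 at a = 3.36: Pa²(3L − a)/(6EI) = 351.2/EI
  clockwise couple 136.5 at a = 2.1: M₀a(2L − a)/(2EI) = 902.9/EI
  δ_0 = 1811/EI
Tip deflection under a unit load at B: L³/(3EI) = 24.7/EI.
The prop prevents deflection at B: R_B = δ_0/δ_{BB} = 1811/24.7 = 73.32 kip.

R_B = 73.32 kip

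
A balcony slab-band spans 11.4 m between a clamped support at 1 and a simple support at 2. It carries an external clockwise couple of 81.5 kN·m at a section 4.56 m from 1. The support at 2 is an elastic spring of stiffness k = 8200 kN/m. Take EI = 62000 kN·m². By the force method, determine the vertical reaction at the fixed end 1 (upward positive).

Release the roller at 2. Primary structure: cantilever fixed at 1.
Downward deflection at the released point 2 due to the loads:
  clockwise couple 81.5 at a = 4.56: M₀a(2L − a)/(2EI) = 3389/EI
Flexibility coefficient — unit upward force at 2: δ_{22} = L³/(3EI) = 493.8/EI.
With EI = 62000 kN·m²: δ_0 = 0.054667 m and δ_{22} = 0.007965 m/kN.
Compatibility — the spring shortens by R_2/k under the reaction it provides: δ_0 − R_2·δ_{22} = R_2/k. With 1/k = 0.000122 m/kN, R_2 = δ_0 / (δ_{22} + 1/k) = 0.054667 / (0.007965 + 0.000122) = 6.76 kN.
Vertical equilibrium: R_1 = ΣP − R_2 = 0 − 6.76 = -6.76 kN.

R_1 = -6.76 kN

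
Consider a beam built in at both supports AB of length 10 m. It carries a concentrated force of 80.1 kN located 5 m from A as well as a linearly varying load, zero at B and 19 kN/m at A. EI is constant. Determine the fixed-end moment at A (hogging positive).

M_A = 195.1 kN·m

Release both end moments; the primary structure is a simply-supported span AB with redundants M_A and M_B.
End rotations of the released simple span under the applied load (×1/EI):
  at A: point load 80.1 at a = 5: Pab(L + b)/(6LEI) = 500.6/EI
  at B: point load 80.1 at a = 5: Pab(L + a)/(6LEI) = 500.6/EI
  at A: triangular load, peak 19: w₀L³/(45EI) = 422.2/EI
  at B: triangular load, peak 19: 7w₀L³/(360EI) = 369.4/EI
  θ_A0 = 922.8/EI,  θ_B0 = 870.1/EI
Flexibility coefficients: a unit moment at one end gives L/(3EI) there and L/(6EI) at the far end, so f₁₁ = f₂₂ = 3.333/EI and f₁₂ = f₂₁ = 1.667/EI.
Compatibility — zero rotation at each built-in end:
  3.333 M_A + 1.667 M_B = 922.8
  1.667 M_A + 3.333 M_B = 870.1
Solving the pair gives M_A = 195.1 kN·m and M_B = 163.5 kN·m (hogging).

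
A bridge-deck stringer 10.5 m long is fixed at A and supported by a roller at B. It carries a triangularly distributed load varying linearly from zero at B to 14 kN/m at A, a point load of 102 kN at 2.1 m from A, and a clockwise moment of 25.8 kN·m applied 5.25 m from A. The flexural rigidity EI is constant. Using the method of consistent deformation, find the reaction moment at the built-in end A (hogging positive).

Release the roller at B. Primary structure: cantilever fixed at A.
Deflection at B on the released cantilever, summing each load's contribution:
  triangular load, peak 14 at the fixed end: w₀L⁴/(30EI) = 5672/EI
  point load 102 at a = 2.1: Pa²(3L − a)/(6EI) = 2204/EI
  clockwise couple 25.8 at a = 5.25: M₀a(2L − a)/(2EI) = 1067/EI
  δ_0 = 8943/EI
Flexibility coefficient — unit upward force at B: δ_{BB} = L³/(3EI) = 385.9/EI.
Compatibility at B: δ_0 − R_B·δ_{BB} = 0, so R_B = 8943/385.9 = 23.18 kN.
Moment equilibrium about A: M_A = Σ(load moments about A) − R_B·L = 497.2 − 23.18×10.5 = 253.9 kN·m.

M_A = 253.9 kN·m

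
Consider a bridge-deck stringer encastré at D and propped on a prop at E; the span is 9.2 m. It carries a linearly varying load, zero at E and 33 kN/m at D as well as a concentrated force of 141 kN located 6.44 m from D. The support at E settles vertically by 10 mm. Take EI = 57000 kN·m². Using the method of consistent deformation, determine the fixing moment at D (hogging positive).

Choose R_E as the redundant. The primary structure is the cantilever fixed at D.
Deflection at E on the released cantilever, summing each load's contribution:
  triangular load, peak 33 at the fixed end: w₀L⁴/(30EI) = 7880/EI
  point load 141 at a = 6.44: Pa²(3L − a)/(6EI) = 20623/EI
  δ_0 = 28503/EI
Tip deflection under a unit load at E: L³/(3EI) = 259.6/EI.
With EI = 57000 kN·m²: δ_0 = 0.50006 m and δ_{EE} = 0.004554 m/kN.
Compatibility — the beam at E must follow the support down by 0.01 m: δ_0 − R_E·δ_{EE} = 0.01, so R_E = (0.50006 − 0.01)/0.004554 = 107.6 kN.
Moment equilibrium about D: M_D = Σ(load moments about D) − R_E·L = 1374 − 107.6×9.2 = 383.5 kN·m.

M_D = 383.5 kN·m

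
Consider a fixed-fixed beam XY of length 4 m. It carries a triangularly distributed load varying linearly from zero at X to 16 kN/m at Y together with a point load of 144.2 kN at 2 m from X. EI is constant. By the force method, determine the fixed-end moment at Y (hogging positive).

Take the two fixed-end moments M_X, M_Y as redundants; the released structure is the simple span XY.
Simple-span end rotations at X and Y under the given loads:
  at X: triangular load, peak 16: 7w₀L³/(360EI) = 19.91/EI
  at Y: triangular load, peak 16: w₀L³/(45EI) = 22.76/EI
  at X: point load 144.2 at a = 2: Pab(L + b)/(6LEI) = 144.2/EI
  at Y: point load 144.2 at a = 2: Pab(L + a)/(6LEI) = 144.2/EI
  θ_X0 = 164.1/EI,  θ_Y0 = 167/EI
Flexibility coefficients: a unit moment at one end gives L/(3EI) there and L/(6EI) at the far end, so f₁₁ = f₂₂ = 1.333/EI and f₁₂ = f₂₁ = 0.6667/EI.
Compatibility — zero rotation at each built-in end:
  1.333 M_X + 0.6667 M_Y = 164.1
  0.6667 M_X + 1.333 M_Y = 167
Solving the pair gives M_X = 80.63 kN·m and M_Y = 84.9 kN·m (hogging).

M_Y = 84.9 kN·m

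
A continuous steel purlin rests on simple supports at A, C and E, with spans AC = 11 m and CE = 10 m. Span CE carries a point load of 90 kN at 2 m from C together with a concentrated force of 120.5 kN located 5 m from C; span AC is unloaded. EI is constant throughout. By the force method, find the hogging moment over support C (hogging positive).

Release continuity at C by inserting a hinge; the redundant is the internal moment M_C. The primary structure is two simply-supported spans AC and CE.
Discontinuity in slope at C on the released structure — sum the simple-span end rotations:
  span CE: point load 90 at a = 2: Pab(L + b)/(6LEI) = 432/EI
  span CE: point load 120.5 at a = 5: Pab(L + b)/(6LEI) = 753.1/EI
  relative rotation θ_0 = (0 + 1185)/EI = 1185/EI
A unit hogging moment at C produces rotation L₁/(3EI) + L₂/(3EI) = 7/EI.
Compatibility: M_C·(L₁+L₂)/(3EI) = θ_0, giving M_C = 169.3 kN·m (hogging).

M_C = 169.3 kN·m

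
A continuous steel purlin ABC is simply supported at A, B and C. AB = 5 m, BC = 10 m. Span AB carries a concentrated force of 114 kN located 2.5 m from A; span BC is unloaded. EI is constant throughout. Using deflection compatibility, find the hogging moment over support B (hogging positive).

M_B = 35.62 kN·m

Insert a hinge at B; M_B is the redundant, and each span becomes simply supported.
Discontinuity in slope at B on the released structure — sum the simple-span end rotations:
  span AB: point load 114 at a = 2.5: Pab(L + a)/(6LEI) = 178.1/EI
  relative rotation θ_0 = (178.1 + 0)/EI = 178.1/EI
A unit hogging moment at B produces rotation L₁/(3EI) + L₂/(3EI) = 5/EI.
Compatibility: M_B·(L₁+L₂)/(3EI) = θ_0, giving M_B = 35.62 kN·m (hogging).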